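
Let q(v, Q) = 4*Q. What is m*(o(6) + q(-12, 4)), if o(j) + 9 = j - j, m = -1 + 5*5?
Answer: 168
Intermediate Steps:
m = 24 (m = -1 + 25 = 24)
o(j) = -9 (o(j) = -9 + (j - j) = -9 + 0 = -9)
m*(o(6) + q(-12, 4)) = 24*(-9 + 4*4) = 24*(-9 + 16) = 24*7 = 168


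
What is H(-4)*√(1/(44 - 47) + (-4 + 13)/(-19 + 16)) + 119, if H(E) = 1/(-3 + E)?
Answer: 119 - I*√30/21 ≈ 119.0 - 0.26082*I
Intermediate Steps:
H(-4)*√(1/(44 - 47) + (-4 + 13)/(-19 + 16)) + 119 = √(1/(44 - 47) + (-4 + 13)/(-19 + 16))/(-3 - 4) + 119 = √(1/(-3) + 9/(-3))/(-7) + 119 = -√(-⅓ + 9*(-⅓))/7 + 119 = -√(-⅓ - 3)/7 + 119 = -I*√30/21 + 119 = 119 - I*√30/21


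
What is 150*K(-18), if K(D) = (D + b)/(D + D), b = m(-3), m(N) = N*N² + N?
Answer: 200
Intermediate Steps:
m(N) = N + N³ (m(N) = N³ + N = N + N³)
b = -30 (b = -3 + (-3)³ = -3 - 27 = -30)
K(D) = (-30 + D)/(2*D) (K(D) = (D - 30)/(D + D) = (-30 + D)/((2*D)) = (-30 + D)*(1/(2*D)) = (-30 + D)/(2*D))
150*K(-18) = 150*((½)*(-30 - 18)/(-18)) = 150*((½)*(-1/18)*(-48)) = 150*(4/3) = 200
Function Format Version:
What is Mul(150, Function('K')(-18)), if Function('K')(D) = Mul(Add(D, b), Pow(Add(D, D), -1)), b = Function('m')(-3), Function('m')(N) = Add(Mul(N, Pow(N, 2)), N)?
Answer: 200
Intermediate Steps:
Function('m')(N) = Add(N, Pow(N, 3)) (Function('m')(N) = Add(Pow(N, 3), N) = Add(N, Pow(N, 3)))
b = -30 (b = Add(-3, Pow(-3, 3)) = Add(-3, -27) = -30)
Function('K')(D) = Mul(Rational(1, 2), Pow(D, -1), Add(-30, D)) (Function('K')(D) = Mul(Add(D, -30), Pow(Add(D, D), -1)) = Mul(Add(-30, D), Pow(Mul(2, D), -1)) = Mul(Add(-30, D), Mul(Rational(1, 2), Pow(D, -1))) = Mul(Rational(1, 2), Pow(D, -1), Add(-30, D)))
Mul(150, Function('K')(-18)) = Mul(150, Mul(Rational(1, 2), Pow(-18, -1), Add(-30, -18))) = Mul(150, Mul(Rational(1, 2), Rational(-1, 18), -48)) = Mul(150, Rational(4, 3)) = 200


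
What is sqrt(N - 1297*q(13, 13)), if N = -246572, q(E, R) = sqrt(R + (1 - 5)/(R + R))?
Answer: sqrt(-41670668 - 16861*sqrt(2171))/13 ≈ 501.22*I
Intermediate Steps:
q(E, R) = sqrt(R - 2/R) (q(E, R) = sqrt(R - 4*1/(2*R)) = sqrt(R - 2/R))
sqrt(N - 1297*q(13, 13)) = sqrt(-246572 - 1297*sqrt(13 - 2/13)) = sqrt(-246572 - 1297*sqrt(2171)/13)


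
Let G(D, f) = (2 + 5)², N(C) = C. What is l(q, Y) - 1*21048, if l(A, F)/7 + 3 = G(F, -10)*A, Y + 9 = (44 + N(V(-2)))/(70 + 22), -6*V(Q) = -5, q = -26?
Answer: -29987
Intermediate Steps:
V(Q) = ⅚ (V(Q) = -⅙*(-5) = ⅚)
Y = -4699/552 (Y = -9 + (44 + ⅚)/(70 + 22) = -9 + (269/6)/92 = -9 + (269/6)*(1/92) = -9 + 269/552 = -4699/552 ≈ -8.5127)
G(D, f) = 49 (G(D, f) = 7² = 49)
l(A, F) = -21 + 343*A (l(A, F) = -21 + 7*(49*A) = -21 + 343*A)
l(q, Y) - 1*21048 = (-21 + 343*(-26)) - 1*21048 = (-21 - 8918) - 21048 = -8939 - 21048 = -29987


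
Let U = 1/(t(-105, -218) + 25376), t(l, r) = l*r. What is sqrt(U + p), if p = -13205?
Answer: I*sqrt(30762457164714)/48266 ≈ 114.91*I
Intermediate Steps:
U = 1/48266 (U = 1/(-105*(-218) + 25376) = 1/(22890 + 25376) = 1/48266 ≈ 2.0719e-5)
sqrt(U + p) = sqrt(1/48266 - 13205) = sqrt(-637352529/48266) = I*sqrt(30762457164714)/48266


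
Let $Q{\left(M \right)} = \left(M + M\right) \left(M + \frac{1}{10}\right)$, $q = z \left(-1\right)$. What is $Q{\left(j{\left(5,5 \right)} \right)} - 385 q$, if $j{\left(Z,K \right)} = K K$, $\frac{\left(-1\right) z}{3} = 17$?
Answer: $-18380$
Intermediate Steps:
$z = -51$ ($z = \left(-3\right) 17 = -51$)
$j{\left(Z,K \right)} = K^{2}$
$q = 51$ ($q = \left(-51\right) \left(-1\right) = 51$)
$Q{\left(M \right)} = 2 M \left(\frac{1}{10} + M\right)$ ($Q{\left(M \right)} = 2 M \left(M + \frac{1}{10}\right) = 2 M \left(\frac{1}{10} + M\right)$)
$Q{\left(j{\left(5,5 \right)} \right)} - 385 q = \frac{5^{2} \left(1 + 10 \cdot 5^{2}\right)}{5} - 19635 = \frac{1}{5} \cdot 25 \left(1 + 10 \cdot 25\right) - 19635 = \frac{1}{5} \cdot 25 \left(1 + 250\right) - 19635 = \frac{1}{5} \cdot 25 \cdot 251 - 19635 = 1255 - 19635 = -18380$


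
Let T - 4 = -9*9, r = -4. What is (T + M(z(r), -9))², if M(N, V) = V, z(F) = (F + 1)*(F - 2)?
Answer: 7396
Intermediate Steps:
z(F) = (1 + F)*(-2 + F)
T = -77 (T = 4 - 9*9 = 4 - 81 = -77)
(T + M(z(r), -9))² = (-77 - 9)² = (-86)² = 7396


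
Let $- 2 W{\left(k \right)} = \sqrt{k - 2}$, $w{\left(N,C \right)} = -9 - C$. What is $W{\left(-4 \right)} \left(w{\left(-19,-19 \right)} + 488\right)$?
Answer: $- 249 i \sqrt{6} \approx - 609.92 i$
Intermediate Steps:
$W{\left(k \right)} = - \frac{\sqrt{-2 + k}}{2}$ ($W{\left(k \right)} = - \frac{\sqrt{k - 2}}{2} = - \frac{\sqrt{-2 + k}}{2}$)
$W{\left(-4 \right)} \left(w{\left(-19,-19 \right)} + 488\right) = - \frac{\sqrt{-2 - 4}}{2} \left(\left(-9 - -19\right) + 488\right) = - \frac{\sqrt{-6}}{2} \left(\left(-9 + 19\right) + 488\right) = - \frac{i \sqrt{6}}{2} \left(10 + 488\right) = - \frac{i \sqrt{6}}{2} \cdot 498 = - 249 i \sqrt{6}$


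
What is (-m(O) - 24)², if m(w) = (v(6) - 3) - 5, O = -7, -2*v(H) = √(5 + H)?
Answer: (32 - √11)²/4 ≈ 205.68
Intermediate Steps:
v(H) = -√(5 + H)/2
m(w) = -8 - √11/2 (m(w) = (-√(5 + 6)/2 - 3) - 5 = (-√11/2 - 3) - 5 = (-3 - √11/2) - 5 = -8 - √11/2)
(-m(O) - 24)² = (-(-8 - √11/2) - 24)² = ((8 + √11/2) - 24)² = (-16 + √11/2)²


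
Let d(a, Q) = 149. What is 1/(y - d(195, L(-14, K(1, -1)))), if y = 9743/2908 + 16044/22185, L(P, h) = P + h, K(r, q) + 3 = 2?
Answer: -21504660/3116592871 ≈ -0.0069001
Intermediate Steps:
K(r, q) = -1 (K(r, q) = -3 + 2 = -1)
y = 87601469/21504660 (y = 9743*(1/2908) + 16044*(1/22185) = 9743/2908 + 5348/7395 = 87601469/21504660 ≈ 4.0736)
1/(y - d(195, L(-14, K(1, -1)))) = 1/(87601469/21504660 - 1*149) = 1/(87601469/21504660 - 149) = 1/(-3116592871/21504660) = -21504660/3116592871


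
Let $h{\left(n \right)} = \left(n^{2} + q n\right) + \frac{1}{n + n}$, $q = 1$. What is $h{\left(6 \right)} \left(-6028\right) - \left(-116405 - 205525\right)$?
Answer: $\frac{204755}{3} \approx 68252.0$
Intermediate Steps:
$h{\left(n \right)} = n + n^{2} + \frac{1}{2 n}$ ($h{\left(n \right)} = \left(n^{2} + 1 n\right) + \frac{1}{n + n} = \left(n^{2} + n\right) + \frac{1}{2 n} = \left(n + n^{2}\right) + \frac{1}{2 n} = n + n^{2} + \frac{1}{2 n}$)
$h{\left(6 \right)} \left(-6028\right) - \left(-116405 - 205525\right) = \left(6 + 6^{2} + \frac{1}{2 \cdot 6}\right) \left(-6028\right) - \left(-116405 - 205525\right) = \left(6 + 36 + \frac{1}{2} \cdot \frac{1}{6}\right) \left(-6028\right) - \left(-116405 - 205525\right) = \left(6 + 36 + \frac{1}{12}\right) \left(-6028\right) - -321930 = \frac{505}{12} \left(-6028\right) + 321930 = - \frac{761035}{3} + 321930 = \frac{204755}{3}$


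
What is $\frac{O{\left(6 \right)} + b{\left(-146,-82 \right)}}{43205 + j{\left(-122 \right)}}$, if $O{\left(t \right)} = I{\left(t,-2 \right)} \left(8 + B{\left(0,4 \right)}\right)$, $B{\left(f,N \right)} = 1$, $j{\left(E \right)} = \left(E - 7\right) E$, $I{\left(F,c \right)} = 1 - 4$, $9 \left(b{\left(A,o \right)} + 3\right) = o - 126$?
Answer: $- \frac{478}{530487} \approx -0.00090106$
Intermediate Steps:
$b{\left(A,o \right)} = -17 + \frac{o}{9}$ ($b{\left(A,o \right)} = -3 + \frac{o - 126}{9} = -3 + \frac{-126 + o}{9} = -3 + \left(-14 + \frac{o}{9}\right) = -17 + \frac{o}{9}$)
$I{\left(F,c \right)} = -3$ ($I{\left(F,c \right)} = 1 - 4 = -3$)
$j{\left(E \right)} = E \left(-7 + E\right)$ ($j{\left(E \right)} = \left(-7 + E\right) E = E \left(-7 + E\right)$)
$O{\left(t \right)} = -27$ ($O{\left(t \right)} = - 3 \left(8 + 1\right) = \left(-3\right) 9 = -27$)
$\frac{O{\left(6 \right)} + b{\left(-146,-82 \right)}}{43205 + j{\left(-122 \right)}} = \frac{-27 + \left(-17 + \frac{1}{9} \left(-82\right)\right)}{43205 - 122 \left(-7 - 122\right)} = \frac{-27 - \frac{235}{9}}{43205 - -15738} = \frac{-27 - \frac{235}{9}}{43205 + 15738} = - \frac{478}{9 \cdot 58943} = \left(- \frac{478}{9}\right) \frac{1}{58943} = - \frac{478}{530487}$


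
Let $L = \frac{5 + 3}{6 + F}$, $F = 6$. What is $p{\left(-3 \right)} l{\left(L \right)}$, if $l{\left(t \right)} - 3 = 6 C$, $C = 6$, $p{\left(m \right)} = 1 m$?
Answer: $-117$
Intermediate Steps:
$p{\left(m \right)} = m$
$L = \frac{2}{3}$ ($L = \frac{5 + 3}{6 + 6} = \frac{8}{12} = 8 \cdot \frac{1}{12} = \frac{2}{3} \approx 0.66667$)
$l{\left(t \right)} = 39$ ($l{\left(t \right)} = 3 + 6 \cdot 6 = 3 + 36 = 39$)
$p{\left(-3 \right)} l{\left(L \right)} = \left(-3\right) 39 = -117$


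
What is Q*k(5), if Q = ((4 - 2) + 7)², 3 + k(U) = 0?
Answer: -243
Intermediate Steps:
k(U) = -3 (k(U) = -3 + 0 = -3)
Q = 81 (Q = (2 + 7)² = 9² = 81)
Q*k(5) = 81*(-3) = -243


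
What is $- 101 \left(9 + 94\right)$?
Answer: $-10403$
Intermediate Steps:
$- 101 \left(9 + 94\right) = \left(-101\right) 103 = -10403$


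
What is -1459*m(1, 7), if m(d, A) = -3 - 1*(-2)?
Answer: 1459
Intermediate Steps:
m(d, A) = -1 (m(d, A) = -3 + 2 = -1)
-1459*m(1, 7) = -1459*(-1) = 1459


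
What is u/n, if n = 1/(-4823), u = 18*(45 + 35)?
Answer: -6945120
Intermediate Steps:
u = 1440 (u = 18*80 = 1440)
n = -1/4823 ≈ -0.00020734
u/n = 1440/(-1/4823) = 1440*(-4823) = -6945120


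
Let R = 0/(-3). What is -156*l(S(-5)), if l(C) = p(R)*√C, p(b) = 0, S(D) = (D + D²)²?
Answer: 0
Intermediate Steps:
R = 0 (R = 0*(-⅓) = 0)
l(C) = 0 (l(C) = 0*√C = 0)
-156*l(S(-5)) = -156*0 = 0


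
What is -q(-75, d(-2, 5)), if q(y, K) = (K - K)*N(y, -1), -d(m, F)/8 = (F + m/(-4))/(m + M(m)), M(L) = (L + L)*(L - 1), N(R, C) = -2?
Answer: 0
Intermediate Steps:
M(L) = 2*L*(-1 + L) (M(L) = (2*L)*(-1 + L) = 2*L*(-1 + L))
d(m, F) = -8*(F - m/4)/(m + 2*m*(-1 + m)) (d(m, F) = -8*(F + m/(-4))/(m + 2*m*(-1 + m)) = -8*(F + m*(-¼))/(m + 2*m*(-1 + m)) = -8*(F - m/4)/(m + 2*m*(-1 + m)))
q(y, K) = 0 (q(y, K) = (K - K)*(-2) = 0*(-2) = 0)
-q(-75, d(-2, 5)) = -1*0 = 0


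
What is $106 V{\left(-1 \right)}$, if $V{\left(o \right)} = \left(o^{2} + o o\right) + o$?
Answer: $106$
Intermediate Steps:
$V{\left(o \right)} = o + 2 o^{2}$ ($V{\left(o \right)} = \left(o^{2} + o^{2}\right) + o = 2 o^{2} + o = o + 2 o^{2}$)
$106 V{\left(-1 \right)} = 106 \left(- (1 + 2 \left(-1\right))\right) = 106 \left(- (1 - 2)\right) = 106 \left(\left(-1\right) \left(-1\right)\right) = 106 \cdot 1 = 106$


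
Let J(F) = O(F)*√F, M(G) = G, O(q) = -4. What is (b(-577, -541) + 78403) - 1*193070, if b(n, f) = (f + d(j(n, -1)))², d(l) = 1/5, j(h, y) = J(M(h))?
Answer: 4444941/25 ≈ 1.7780e+5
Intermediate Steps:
J(F) = -4*√F
j(h, y) = -4*√h
d(l) = ⅕
b(n, f) = (⅕ + f)² (b(n, f) = (f + ⅕)² = (⅕ + f)²)
(b(-577, -541) + 78403) - 1*193070 = ((1 + 5*(-541))²/25 + 78403) - 1*193070 = ((1 - 2705)²/25 + 78403) - 193070 = ((1/25)*(-2704)² + 78403) - 193070 = ((1/25)*7311616 + 78403) - 193070 = (7311616/25 + 78403) - 193070 = 9271691/25 - 193070 = 4444941/25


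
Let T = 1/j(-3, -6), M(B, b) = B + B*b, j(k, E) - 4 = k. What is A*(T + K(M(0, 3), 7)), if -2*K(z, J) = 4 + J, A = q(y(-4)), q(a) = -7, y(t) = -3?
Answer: 63/2 ≈ 31.500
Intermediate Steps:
j(k, E) = 4 + k
A = -7
K(z, J) = -2 - J/2 (K(z, J) = -(4 + J)/2 = -2 - J/2)
T = 1 (T = 1/(4 - 3) = 1/1 = 1)
A*(T + K(M(0, 3), 7)) = -7*(1 + (-2 - ½*7)) = -7*(1 + (-2 - 7/2)) = -7*(1 - 11/2) = -7*(-9/2) = 63/2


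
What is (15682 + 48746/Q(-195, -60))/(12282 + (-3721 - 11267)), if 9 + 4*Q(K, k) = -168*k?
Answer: -79064203/13626063 ≈ -5.8024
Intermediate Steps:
Q(K, k) = -9/4 - 42*k (Q(K, k) = -9/4 + (-168*k)/4 = -9/4 - 42*k)
(15682 + 48746/Q(-195, -60))/(12282 + (-3721 - 11267)) = (15682 + 48746/(-9/4 - 42*(-60)))/(12282 + (-3721 - 11267)) = (15682 + 48746/(-9/4 + 2520))/(12282 - 14988) = (15682 + 48746/(10071/4))/(-2706) = (15682 + 48746*(4/10071))*(-1/2706) = (15682 + 194984/10071)*(-1/2706) = (158128406/10071)*(-1/2706) = -79064203/13626063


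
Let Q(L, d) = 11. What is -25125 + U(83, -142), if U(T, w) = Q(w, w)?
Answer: -25114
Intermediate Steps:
U(T, w) = 11
-25125 + U(83, -142) = -25125 + 11 = -25114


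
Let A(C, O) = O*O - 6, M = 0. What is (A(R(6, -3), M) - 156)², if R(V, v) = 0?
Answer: 26244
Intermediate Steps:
A(C, O) = -6 + O² (A(C, O) = O² - 6 = -6 + O²)
(A(R(6, -3), M) - 156)² = ((-6 + 0²) - 156)² = ((-6 + 0) - 156)² = (-6 - 156)² = (-162)² = 26244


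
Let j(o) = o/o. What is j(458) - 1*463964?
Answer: -463963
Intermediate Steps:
j(o) = 1
j(458) - 1*463964 = 1 - 1*463964 = 1 - 463964 = -463963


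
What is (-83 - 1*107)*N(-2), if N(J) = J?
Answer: 380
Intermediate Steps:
(-83 - 1*107)*N(-2) = (-83 - 1*107)*(-2) = (-83 - 107)*(-2) = -190*(-2) = 380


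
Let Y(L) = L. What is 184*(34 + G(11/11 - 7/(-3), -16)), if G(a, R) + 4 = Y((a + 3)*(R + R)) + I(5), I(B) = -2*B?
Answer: -100832/3 ≈ -33611.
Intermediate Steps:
G(a, R) = -14 + 2*R*(3 + a) (G(a, R) = -4 + ((a + 3)*(R + R) - 2*5) = -4 + ((3 + a)*(2*R) - 10) = -4 + (2*R*(3 + a) - 10) = -4 + (-10 + 2*R*(3 + a)) = -14 + 2*R*(3 + a))
184*(34 + G(11/11 - 7/(-3), -16)) = 184*(34 + (-14 + 2*(-16)*(3 + (11/11 - 7/(-3))))) = 184*(34 + (-14 + 2*(-16)*(3 + (11*(1/11) - 7*(-1/3))))) = 184*(34 + (-14 + 2*(-16)*(3 + (1 + 7/3)))) = 184*(34 + (-14 + 2*(-16)*(3 + 10/3))) = 184*(34 + (-14 + 2*(-16)*(19/3))) = 184*(34 + (-14 - 608/3)) = 184*(34 - 650/3) = 184*(-548/3) = -100832/3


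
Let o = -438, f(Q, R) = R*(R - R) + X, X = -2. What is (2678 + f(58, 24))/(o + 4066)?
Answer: 669/907 ≈ 0.73760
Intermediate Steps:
f(Q, R) = -2 (f(Q, R) = R*(R - R) - 2 = R*0 - 2 = 0 - 2 = -2)
(2678 + f(58, 24))/(o + 4066) = (2678 - 2)/(-438 + 4066) = 2676/3628 = 2676*(1/3628) = 669/907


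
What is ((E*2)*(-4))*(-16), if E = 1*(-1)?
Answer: -128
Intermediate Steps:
E = -1
((E*2)*(-4))*(-16) = (-1*2*(-4))*(-16) = -2*(-4)*(-16) = 8*(-16) = -128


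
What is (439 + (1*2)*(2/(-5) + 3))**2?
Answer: 4932841/25 ≈ 1.9731e+5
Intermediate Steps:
(439 + (1*2)*(2/(-5) + 3))**2 = (439 + 2*(2*(-1/5) + 3))**2 = (439 + 2*(-2/5 + 3))**2 = (439 + 2*(13/5))**2 = (439 + 26/5)**2 = (2221/5)**2 = 4932841/25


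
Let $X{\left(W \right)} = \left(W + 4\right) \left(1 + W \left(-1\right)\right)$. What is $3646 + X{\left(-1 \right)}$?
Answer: $3652$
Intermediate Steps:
$X{\left(W \right)} = \left(1 - W\right) \left(4 + W\right)$ ($X{\left(W \right)} = \left(4 + W\right) \left(1 - W\right) = \left(1 - W\right) \left(4 + W\right)$)
$3646 + X{\left(-1 \right)} = 3646 - -6 = 3646 + \left(4 - 1 + 3\right) = 3646 + 6 = 3652$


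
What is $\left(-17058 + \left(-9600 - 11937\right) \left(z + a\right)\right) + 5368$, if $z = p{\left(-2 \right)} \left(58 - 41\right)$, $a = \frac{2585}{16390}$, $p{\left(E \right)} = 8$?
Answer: $- \frac{877347395}{298} \approx -2.9441 \cdot 10^{6}$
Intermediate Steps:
$a = \frac{47}{298}$ ($a = 2585 \cdot \frac{1}{16390} = \frac{47}{298} \approx 0.15772$)
$z = 136$ ($z = 8 \left(58 - 41\right) = 8 \cdot 17 = 136$)
$\left(-17058 + \left(-9600 - 11937\right) \left(z + a\right)\right) + 5368 = \left(-17058 + \left(-9600 - 11937\right) \left(136 + \frac{47}{298}\right)\right) + 5368 = \left(-17058 - \frac{873863775}{298}\right) + 5368 = - \frac{878947059}{298} + 5368 = - \frac{877347395}{298}$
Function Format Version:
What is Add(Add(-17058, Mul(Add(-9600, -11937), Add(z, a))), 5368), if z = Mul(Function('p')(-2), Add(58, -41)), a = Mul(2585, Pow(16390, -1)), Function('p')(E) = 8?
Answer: Rational(-877347395, 298) ≈ -2.9441e+6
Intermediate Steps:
a = Rational(47, 298) (a = Mul(2585, Rational(1, 16390)) = Rational(47, 298) ≈ 0.15772)
z = 136 (z = Mul(8, Add(58, -41)) = Mul(8, 17) = 136)
Add(Add(-17058, Mul(Add(-9600, -11937), Add(z, a))), 5368) = Add(Add(-17058, Mul(Add(-9600, -11937), Add(136, Rational(47, 298)))), 5368) = Add(Add(-17058, Mul(-21537, Rational(40575, 298))), 5368) = Add(Add(-17058, Rational(-873863775, 298)), 5368) = Add(Rational(-878947059, 298), 5368) = Rational(-877347395, 298)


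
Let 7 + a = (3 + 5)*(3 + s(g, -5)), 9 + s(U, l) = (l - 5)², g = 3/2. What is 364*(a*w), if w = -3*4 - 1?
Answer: -3525340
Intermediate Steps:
w = -13 (w = -12 - 1 = -13)
g = 3/2 (g = 3*(½) = 3/2 ≈ 1.5000)
s(U, l) = -9 + (-5 + l)² (s(U, l) = -9 + (l - 5)² = -9 + (-5 + l)²)
a = 745 (a = -7 + (3 + 5)*(3 + (-9 + (-5 - 5)²)) = -7 + 8*(3 + (-9 + (-10)²)) = -7 + 8*(3 + (-9 + 100)) = -7 + 8*(3 + 91) = -7 + 8*94 = -7 + 752 = 745)
364*(a*w) = 364*(745*(-13)) = 364*(-9685) = -3525340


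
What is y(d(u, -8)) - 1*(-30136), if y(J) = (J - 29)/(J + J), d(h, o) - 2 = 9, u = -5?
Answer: 331487/11 ≈ 30135.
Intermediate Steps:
d(h, o) = 11 (d(h, o) = 2 + 9 = 11)
y(J) = (-29 + J)/(2*J) (y(J) = (-29 + J)/((2*J)) = (-29 + J)*(1/(2*J)) = (-29 + J)/(2*J))
y(d(u, -8)) - 1*(-30136) = (1/2)*(-29 + 11)/11 - 1*(-30136) = (1/2)*(1/11)*(-18) + 30136 = -9/11 + 30136 = 331487/11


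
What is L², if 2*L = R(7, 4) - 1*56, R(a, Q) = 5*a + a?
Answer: 49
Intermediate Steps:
R(a, Q) = 6*a
L = -7 (L = (6*7 - 1*56)/2 = (42 - 56)/2 = (½)*(-14) = -7)
L² = (-7)² = 49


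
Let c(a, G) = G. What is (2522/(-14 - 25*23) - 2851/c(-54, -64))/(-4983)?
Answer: -1517831/187839168 ≈ -0.0080805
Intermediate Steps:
(2522/(-14 - 25*23) - 2851/c(-54, -64))/(-4983) = (2522/(-14 - 25*23) - 2851/(-64))/(-4983) = (2522/(-14 - 575) - 2851*(-1/64))*(-1/4983) = (2522/(-589) + 2851/64)*(-1/4983) = (2522*(-1/589) + 2851/64)*(-1/4983) = (-2522/589 + 2851/64)*(-1/4983) = (1517831/37696)*(-1/4983) = -1517831/187839168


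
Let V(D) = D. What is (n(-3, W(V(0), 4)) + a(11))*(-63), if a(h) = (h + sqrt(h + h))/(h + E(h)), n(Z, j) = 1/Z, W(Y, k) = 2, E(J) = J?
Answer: -21/2 - 63*sqrt(22)/22 ≈ -23.932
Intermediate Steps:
a(h) = (h + sqrt(2)*sqrt(h))/(2*h) (a(h) = (h + sqrt(h + h))/(h + h) = (h + sqrt(2*h))/((2*h)) = (h + sqrt(2)*sqrt(h))*(1/(2*h)) = (h + sqrt(2)*sqrt(h))/(2*h))
(n(-3, W(V(0), 4)) + a(11))*(-63) = (1/(-3) + (1/2)*(11 + sqrt(2)*sqrt(11))/11)*(-63) = (-1/3 + (1/2)*(1/11)*(11 + sqrt(22)))*(-63) = (-1/3 + (1/2 + sqrt(22)/22))*(-63) = (1/6 + sqrt(22)/22)*(-63) = -21/2 - 63*sqrt(22)/22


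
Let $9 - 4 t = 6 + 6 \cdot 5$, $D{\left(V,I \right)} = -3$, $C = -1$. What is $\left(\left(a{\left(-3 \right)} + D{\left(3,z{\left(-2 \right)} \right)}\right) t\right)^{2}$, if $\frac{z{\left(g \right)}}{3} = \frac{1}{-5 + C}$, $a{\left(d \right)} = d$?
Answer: $\frac{6561}{4} \approx 1640.3$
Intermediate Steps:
$z{\left(g \right)} = - \frac{1}{2}$ ($z{\left(g \right)} = \frac{3}{-5 - 1} = \frac{3}{-6} = 3 \left(- \frac{1}{6}\right) = - \frac{1}{2}$)
$t = - \frac{27}{4}$ ($t = \frac{9}{4} - \frac{6 + 6 \cdot 5}{4} = \frac{9}{4} - \frac{6 + 30}{4} = \frac{9}{4} - 9 = - \frac{27}{4} \approx -6.75$)
$\left(\left(a{\left(-3 \right)} + D{\left(3,z{\left(-2 \right)} \right)}\right) t\right)^{2} = \left(\left(-3 - 3\right) \left(- \frac{27}{4}\right)\right)^{2} = \left(\left(-6\right) \left(- \frac{27}{4}\right)\right)^{2} = \left(\frac{81}{2}\right)^{2} = \frac{6561}{4}$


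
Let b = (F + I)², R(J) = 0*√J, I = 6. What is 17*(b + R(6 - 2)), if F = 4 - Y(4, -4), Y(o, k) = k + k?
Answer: 5508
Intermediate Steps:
Y(o, k) = 2*k
R(J) = 0
F = 12 (F = 4 - 2*(-4) = 4 - 1*(-8) = 4 + 8 = 12)
b = 324 (b = (12 + 6)² = 18² = 324)
17*(b + R(6 - 2)) = 17*(324 + 0) = 17*324 = 5508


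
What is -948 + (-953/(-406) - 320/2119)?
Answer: -813688185/860314 ≈ -945.80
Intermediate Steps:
-948 + (-953/(-406) - 320/2119) = -948 + (-953*(-1/406) - 320*1/2119) = -948 + (953/406 - 320/2119) = -948 + 1889487/860314 = -813688185/860314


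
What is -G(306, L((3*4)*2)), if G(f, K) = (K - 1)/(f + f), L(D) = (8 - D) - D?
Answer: 41/612 ≈ 0.066993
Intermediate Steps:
L(D) = 8 - 2*D
G(f, K) = (-1 + K)/(2*f) (G(f, K) = (-1 + K)/((2*f)) = (-1 + K)*(1/(2*f)) = (-1 + K)/(2*f))
-G(306, L((3*4)*2)) = -(-1 + (8 - 2*3*4*2))/(2*306) = -(-1 + (8 - 24*2))/(2*306) = -(-1 + (8 - 2*24))/(2*306) = -(-1 + (8 - 48))/(2*306) = -(-1 - 40)/(2*306) = -(-41)/(2*306) = -1*(-41/612) = 41/612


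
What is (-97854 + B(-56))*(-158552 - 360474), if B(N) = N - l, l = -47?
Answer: 50793441438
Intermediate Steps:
B(N) = 47 + N (B(N) = N - 1*(-47) = N + 47 = 47 + N)
(-97854 + B(-56))*(-158552 - 360474) = (-97854 + (47 - 56))*(-158552 - 360474) = (-97854 - 9)*(-519026) = -97863*(-519026) = 50793441438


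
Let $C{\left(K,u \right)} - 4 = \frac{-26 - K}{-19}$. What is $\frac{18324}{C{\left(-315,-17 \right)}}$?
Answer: $- \frac{116052}{71} \approx -1634.5$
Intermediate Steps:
$C{\left(K,u \right)} = \frac{102}{19} + \frac{K}{19}$ ($C{\left(K,u \right)} = 4 + \frac{-26 - K}{-19} = 4 + \left(-26 - K\right) \left(- \frac{1}{19}\right) = 4 + \left(\frac{26}{19} + \frac{K}{19}\right) = \frac{102}{19} + \frac{K}{19}$)
$\frac{18324}{C{\left(-315,-17 \right)}} = \frac{18324}{\frac{102}{19} + \frac{1}{19} \left(-315\right)} = \frac{18324}{\frac{102}{19} - \frac{315}{19}} = \frac{18324}{- \frac{213}{19}} = 18324 \left(- \frac{19}{213}\right) = - \frac{116052}{71}$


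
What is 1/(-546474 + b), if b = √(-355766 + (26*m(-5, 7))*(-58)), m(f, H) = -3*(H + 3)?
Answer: -273237/149317071601 - I*√310526/298634143202 ≈ -1.8299e-6 - 1.866e-9*I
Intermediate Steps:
m(f, H) = -9 - 3*H (m(f, H) = -3*(3 + H) = -9 - 3*H)
b = I*√310526 (b = √(-355766 + (26*(-9 - 3*7))*(-58)) = √(-355766 + (26*(-9 - 21))*(-58)) = √(-355766 + (26*(-30))*(-58)) = √(-355766 - 780*(-58)) = √(-355766 + 45240) = √(-310526) = I*√310526 ≈ 557.25*I)
1/(-546474 + b) = 1/(-546474 + I*√310526)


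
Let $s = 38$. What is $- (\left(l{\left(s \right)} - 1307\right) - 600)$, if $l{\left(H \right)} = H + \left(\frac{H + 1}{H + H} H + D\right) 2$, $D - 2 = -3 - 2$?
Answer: $1836$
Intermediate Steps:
$D = -3$ ($D = 2 - 5 = -3$)
$l{\left(H \right)} = -5 + 2 H$ ($l{\left(H \right)} = H + \left(\frac{H + 1}{H + H} H - 3\right) 2 = H + \left(\frac{1 + H}{2 H} H - 3\right) 2 = H + \left(\left(\frac{1}{2} + \frac{H}{2}\right) - 3\right) 2 = H + \left(- \frac{5}{2} + \frac{H}{2}\right) 2 = H + \left(-5 + H\right) = -5 + 2 H$)
$- (\left(l{\left(s \right)} - 1307\right) - 600) = - (\left(\left(-5 + 2 \cdot 38\right) - 1307\right) - 600) = - (\left(\left(-5 + 76\right) - 1307\right) - 600) = - (\left(71 - 1307\right) - 600) = - (-1236 - 600) = \left(-1\right) \left(-1836\right) = 1836$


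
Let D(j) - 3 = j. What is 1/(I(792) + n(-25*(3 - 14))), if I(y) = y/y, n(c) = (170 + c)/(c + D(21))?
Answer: 299/744 ≈ 0.40188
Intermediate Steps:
D(j) = 3 + j
n(c) = (170 + c)/(24 + c) (n(c) = (170 + c)/(c + (3 + 21)) = (170 + c)/(c + 24) = (170 + c)/(24 + c))
I(y) = 1
1/(I(792) + n(-25*(3 - 14))) = 1/(1 + (170 - 25*(3 - 14))/(24 - 25*(3 - 14))) = 1/(1 + (170 - 25*(-11))/(24 - 25*(-11))) = 1/(1 + (170 + 275)/(24 + 275)) = 1/(1 + 445/299) = 1/(744/299) = 299/744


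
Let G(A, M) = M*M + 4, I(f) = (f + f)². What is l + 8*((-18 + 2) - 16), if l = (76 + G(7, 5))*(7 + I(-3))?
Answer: 4259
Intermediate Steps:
I(f) = 4*f² (I(f) = (2*f)² = 4*f²)
G(A, M) = 4 + M² (G(A, M) = M² + 4 = 4 + M²)
l = 4515 (l = (76 + (4 + 5²))*(7 + 4*(-3)²) = (76 + (4 + 25))*(7 + 4*9) = (76 + 29)*(7 + 36) = 105*43 = 4515)
l + 8*((-18 + 2) - 16) = 4515 + 8*((-18 + 2) - 16) = 4515 + 8*(-16 - 16) = 4515 + 8*(-32) = 4515 - 256 = 4259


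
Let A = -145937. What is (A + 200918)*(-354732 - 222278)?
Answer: -31724586810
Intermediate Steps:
(A + 200918)*(-354732 - 222278) = (-145937 + 200918)*(-354732 - 222278) = 54981*(-577010) = -31724586810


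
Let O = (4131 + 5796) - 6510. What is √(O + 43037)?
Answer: √46454 ≈ 215.53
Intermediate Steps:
O = 3417 (O = 9927 - 6510 = 3417)
√(O + 43037) = √(3417 + 43037) = √46454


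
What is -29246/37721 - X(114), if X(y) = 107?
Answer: -4065393/37721 ≈ -107.78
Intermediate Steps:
-29246/37721 - X(114) = -29246/37721 - 1*107 = -29246*1/37721 - 107 = -29246/37721 - 107 = -4065393/37721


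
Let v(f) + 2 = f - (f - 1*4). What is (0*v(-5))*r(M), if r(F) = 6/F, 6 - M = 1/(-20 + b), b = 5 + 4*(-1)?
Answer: 0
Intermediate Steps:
b = 1 (b = 5 - 4 = 1)
v(f) = 2 (v(f) = -2 + (f - (f - 1*4)) = -2 + (f - (f - 4)) = -2 + (f - (-4 + f)) = -2 + (f + (4 - f)) = -2 + 4 = 2)
M = 115/19 (M = 6 - 1/(-20 + 1) = 6 - 1/(-19) = 6 - 1*(-1/19) = 6 + 1/19 = 115/19 ≈ 6.0526)
(0*v(-5))*r(M) = (0*2)*(6/(115/19)) = 0*(6*(19/115)) = 0*(114/115) = 0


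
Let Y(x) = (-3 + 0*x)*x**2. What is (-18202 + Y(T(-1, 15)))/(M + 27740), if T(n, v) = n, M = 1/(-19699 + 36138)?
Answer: -299271995/456017861 ≈ -0.65627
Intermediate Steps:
M = 1/16439 ≈ 6.0831e-5
Y(x) = -3*x**2 (Y(x) = (-3 + 0)*x**2 = -3*x**2)
(-18202 + Y(T(-1, 15)))/(M + 27740) = (-18202 - 3*(-1)**2)/(1/16439 + 27740) = (-18202 - 3*1)/(456017861/16439) = (-18202 - 3)*(16439/456017861) = -18205*16439/456017861 = -299271995/456017861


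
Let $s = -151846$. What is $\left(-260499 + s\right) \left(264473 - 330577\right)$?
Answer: $27257653880$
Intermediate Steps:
$\left(-260499 + s\right) \left(264473 - 330577\right) = \left(-260499 - 151846\right) \left(264473 - 330577\right) = \left(-412345\right) \left(-66104\right) = 27257653880$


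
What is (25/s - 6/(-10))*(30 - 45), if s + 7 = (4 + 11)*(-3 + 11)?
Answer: -1392/113 ≈ -12.319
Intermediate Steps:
s = 113 (s = -7 + (4 + 11)*(-3 + 11) = -7 + 15*8 = -7 + 120 = 113)
(25/s - 6/(-10))*(30 - 45) = (25/113 - 6/(-10))*(30 - 45) = (25*(1/113) - 6*(-1/10))*(-15) = (25/113 + 3/5)*(-15) = (464/565)*(-15) = -1392/113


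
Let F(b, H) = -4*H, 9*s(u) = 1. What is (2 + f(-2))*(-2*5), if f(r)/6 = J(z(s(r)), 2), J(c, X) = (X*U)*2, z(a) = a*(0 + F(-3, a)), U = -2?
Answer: 460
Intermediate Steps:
s(u) = ⅑ (s(u) = (⅑)*1 = ⅑)
z(a) = -4*a² (z(a) = a*(0 - 4*a) = a*(-4*a) = -4*a²)
J(c, X) = -4*X (J(c, X) = (X*(-2))*2 = -2*X*2 = -4*X)
f(r) = -48 (f(r) = 6*(-4*2) = 6*(-8) = -48)
(2 + f(-2))*(-2*5) = (2 - 48)*(-2*5) = -46*(-10) = 460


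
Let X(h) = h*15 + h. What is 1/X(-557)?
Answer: -1/8912 ≈ -0.00011221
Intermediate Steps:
X(h) = 16*h (X(h) = 15*h + h = 16*h)
1/X(-557) = 1/(16*(-557)) = 1/(-8912) = -1/8912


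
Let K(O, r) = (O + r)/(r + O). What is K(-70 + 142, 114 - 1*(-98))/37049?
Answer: 1/37049 ≈ 2.6991e-5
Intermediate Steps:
K(O, r) = 1 (K(O, r) = (O + r)/(O + r) = 1)
K(-70 + 142, 114 - 1*(-98))/37049 = 1/37049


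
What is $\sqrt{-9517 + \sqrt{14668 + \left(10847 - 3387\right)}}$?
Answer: $\sqrt{-9517 + 4 \sqrt{1383}} \approx 96.79 i$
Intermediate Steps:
$\sqrt{-9517 + \sqrt{14668 + \left(10847 - 3387\right)}} = \sqrt{-9517 + \sqrt{14668 + 7460}} = \sqrt{-9517 + \sqrt{22128}} = \sqrt{-9517 + 4 \sqrt{1383}}$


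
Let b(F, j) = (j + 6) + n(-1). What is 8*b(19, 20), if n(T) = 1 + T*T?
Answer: 224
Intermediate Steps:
n(T) = 1 + T²
b(F, j) = 8 + j (b(F, j) = (j + 6) + (1 + (-1)²) = (6 + j) + (1 + 1) = (6 + j) + 2 = 8 + j)
8*b(19, 20) = 8*(8 + 20) = 8*28 = 224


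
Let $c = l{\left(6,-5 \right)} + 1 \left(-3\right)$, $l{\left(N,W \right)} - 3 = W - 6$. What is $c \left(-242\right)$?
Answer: $2662$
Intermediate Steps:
$l{\left(N,W \right)} = -3 + W$ ($l{\left(N,W \right)} = 3 + \left(W - 6\right) = 3 + \left(-6 + W\right) = -3 + W$)
$c = -11$ ($c = \left(-3 - 5\right) + 1 \left(-3\right) = -8 - 3 = -11$)
$c \left(-242\right) = \left(-11\right) \left(-242\right) = 2662$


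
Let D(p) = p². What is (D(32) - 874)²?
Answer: 22500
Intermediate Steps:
(D(32) - 874)² = (32² - 874)² = (1024 - 874)² = 150² = 22500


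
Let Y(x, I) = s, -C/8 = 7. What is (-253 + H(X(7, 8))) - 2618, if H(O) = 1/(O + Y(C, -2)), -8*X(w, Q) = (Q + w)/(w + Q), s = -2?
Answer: -48815/17 ≈ -2871.5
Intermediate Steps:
C = -56 (C = -8*7 = -56)
Y(x, I) = -2
X(w, Q) = -⅛ (X(w, Q) = -(Q + w)/(8*(w + Q)) = -(Q + w)/(8*(Q + w)) = -⅛*1 = -⅛)
H(O) = 1/(-2 + O) (H(O) = 1/(O - 2) = 1/(-2 + O))
(-253 + H(X(7, 8))) - 2618 = (-253 + 1/(-2 - ⅛)) - 2618 = (-253 + 1/(-17/8)) - 2618 = (-253 - 8/17) - 2618 = -4309/17 - 2618 = -48815/17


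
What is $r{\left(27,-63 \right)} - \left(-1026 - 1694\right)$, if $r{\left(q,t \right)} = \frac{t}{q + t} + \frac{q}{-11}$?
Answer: $\frac{119649}{44} \approx 2719.3$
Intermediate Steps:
$r{\left(q,t \right)} = - \frac{q}{11} + \frac{t}{q + t}$ ($r{\left(q,t \right)} = \frac{t}{q + t} + q \left(- \frac{1}{11}\right) = \frac{t}{q + t} - \frac{q}{11} = - \frac{q}{11} + \frac{t}{q + t}$)
$r{\left(27,-63 \right)} - \left(-1026 - 1694\right) = \frac{-63 - \frac{27^{2}}{11} - \frac{27}{11} \left(-63\right)}{27 - 63} - \left(-1026 - 1694\right) = \frac{-63 - \frac{729}{11} + \frac{1701}{11}}{-36} - -2720 = - \frac{-63 - \frac{729}{11} + \frac{1701}{11}}{36} + 2720 = \left(- \frac{1}{36}\right) \frac{279}{11} + 2720 = - \frac{31}{44} + 2720 = \frac{119649}{44}$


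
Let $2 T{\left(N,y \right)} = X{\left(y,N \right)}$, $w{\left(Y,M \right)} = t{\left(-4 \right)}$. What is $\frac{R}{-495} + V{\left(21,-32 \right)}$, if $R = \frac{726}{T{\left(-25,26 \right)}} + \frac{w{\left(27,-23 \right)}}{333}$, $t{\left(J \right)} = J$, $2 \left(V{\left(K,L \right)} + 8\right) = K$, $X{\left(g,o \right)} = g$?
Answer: $\frac{10230863}{4285710} \approx 2.3872$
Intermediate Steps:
$V{\left(K,L \right)} = -8 + \frac{K}{2}$
$w{\left(Y,M \right)} = -4$
$T{\left(N,y \right)} = \frac{y}{2}$
$R = \frac{241706}{4329}$ ($R = \frac{726}{\frac{1}{2} \cdot 26} - \frac{4}{333} = \frac{726}{13} - \frac{4}{333} = \frac{241706}{4329} \approx 55.834$)
$\frac{R}{-495} + V{\left(21,-32 \right)} = \frac{241706}{4329 \left(-495\right)} + \left(-8 + \frac{1}{2} \cdot 21\right) = \frac{241706}{4329} \left(- \frac{1}{495}\right) + \left(-8 + \frac{21}{2}\right) = - \frac{241706}{2142855} + \frac{5}{2} = \frac{10230863}{4285710}$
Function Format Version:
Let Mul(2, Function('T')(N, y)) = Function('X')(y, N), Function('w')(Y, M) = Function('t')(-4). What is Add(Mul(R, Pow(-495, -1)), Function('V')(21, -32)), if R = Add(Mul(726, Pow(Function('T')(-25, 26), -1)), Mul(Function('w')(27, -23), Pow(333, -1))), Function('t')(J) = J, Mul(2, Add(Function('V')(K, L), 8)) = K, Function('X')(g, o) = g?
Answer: Rational(10230863, 4285710) ≈ 2.3872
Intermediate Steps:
Function('V')(K, L) = Add(-8, Mul(Rational(1, 2), K))
Function('w')(Y, M) = -4
Function('T')(N, y) = Mul(Rational(1, 2), y)
R = Rational(241706, 4329) (R = Add(Mul(726, Pow(Mul(Rational(1, 2), 26), -1)), Mul(-4, Pow(333, -1))) = Add(Mul(726, Pow(13, -1)), Mul(-4, Rational(1, 333))) = Add(Mul(726, Rational(1, 13)), Rational(-4, 333)) = Add(Rational(726, 13), Rational(-4, 333)) = Rational(241706, 4329) ≈ 55.834)
Add(Mul(R, Pow(-495, -1)), Function('V')(21, -32)) = Add(Mul(Rational(241706, 4329), Pow(-495, -1)), Add(-8, Mul(Rational(1, 2), 21))) = Add(Mul(Rational(241706, 4329), Rational(-1, 495)), Add(-8, Rational(21, 2))) = Add(Rational(-241706, 2142855), Rational(5, 2)) = Rational(10230863, 4285710)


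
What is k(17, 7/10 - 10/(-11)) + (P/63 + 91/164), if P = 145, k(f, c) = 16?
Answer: 194825/10332 ≈ 18.856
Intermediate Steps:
k(17, 7/10 - 10/(-11)) + (P/63 + 91/164) = 16 + (145/63 + 91/164) = 16 + 29513/10332 = 194825/10332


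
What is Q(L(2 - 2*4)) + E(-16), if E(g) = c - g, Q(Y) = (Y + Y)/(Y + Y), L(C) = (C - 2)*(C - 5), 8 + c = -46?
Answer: -37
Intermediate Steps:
c = -54 (c = -8 - 46 = -54)
L(C) = (-5 + C)*(-2 + C) (L(C) = (-2 + C)*(-5 + C) = (-5 + C)*(-2 + C))
Q(Y) = 1 (Q(Y) = (2*Y)/((2*Y)) = (2*Y)*(1/(2*Y)) = 1)
E(g) = -54 - g
Q(L(2 - 2*4)) + E(-16) = 1 + (-54 - 1*(-16)) = 1 + (-54 + 16) = 1 - 38 = -37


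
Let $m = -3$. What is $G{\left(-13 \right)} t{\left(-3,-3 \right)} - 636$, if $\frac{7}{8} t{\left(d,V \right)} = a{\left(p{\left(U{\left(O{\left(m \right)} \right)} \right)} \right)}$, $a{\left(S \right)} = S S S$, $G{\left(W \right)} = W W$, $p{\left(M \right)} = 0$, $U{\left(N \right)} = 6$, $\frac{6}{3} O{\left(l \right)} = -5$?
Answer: $-636$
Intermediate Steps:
$O{\left(l \right)} = - \frac{5}{2}$ ($O{\left(l \right)} = \frac{1}{2} \left(-5\right) = - \frac{5}{2}$)
$G{\left(W \right)} = W^{2}$
$a{\left(S \right)} = S^{3}$ ($a{\left(S \right)} = S^{2} S = S^{3}$)
$t{\left(d,V \right)} = 0$ ($t{\left(d,V \right)} = \frac{8 \cdot 0^{3}}{7} = \frac{8}{7} \cdot 0 = 0$)
$G{\left(-13 \right)} t{\left(-3,-3 \right)} - 636 = \left(-13\right)^{2} \cdot 0 - 636 = 169 \cdot 0 - 636 = 0 - 636 = -636$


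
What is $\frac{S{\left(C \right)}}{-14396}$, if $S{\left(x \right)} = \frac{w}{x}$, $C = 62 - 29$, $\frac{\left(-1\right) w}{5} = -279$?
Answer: $- \frac{465}{158356} \approx -0.0029364$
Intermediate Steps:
$w = 1395$ ($w = \left(-5\right) \left(-279\right) = 1395$)
$C = 33$
$S{\left(x \right)} = \frac{1395}{x}$
$\frac{S{\left(C \right)}}{-14396} = \frac{1395 \cdot \frac{1}{33}}{-14396} = 1395 \cdot \frac{1}{33} \left(- \frac{1}{14396}\right) = \frac{465}{11} \left(- \frac{1}{14396}\right) = - \frac{465}{158356}$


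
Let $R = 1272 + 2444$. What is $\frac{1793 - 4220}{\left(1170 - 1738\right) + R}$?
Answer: $- \frac{2427}{3148} \approx -0.77097$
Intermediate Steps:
$R = 3716$
$\frac{1793 - 4220}{\left(1170 - 1738\right) + R} = \frac{1793 - 4220}{\left(1170 - 1738\right) + 3716} = - \frac{2427}{\left(1170 - 1738\right) + 3716} = - \frac{2427}{-568 + 3716} = - \frac{2427}{3148}$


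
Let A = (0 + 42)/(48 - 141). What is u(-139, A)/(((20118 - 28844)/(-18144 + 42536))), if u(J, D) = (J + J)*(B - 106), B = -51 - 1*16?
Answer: -586554424/4363 ≈ -1.3444e+5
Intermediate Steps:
B = -67 (B = -51 - 16 = -67)
A = -14/31 (A = 42/(-93) = 42*(-1/93) = -14/31 ≈ -0.45161)
u(J, D) = -346*J (u(J, D) = (J + J)*(-67 - 106) = (2*J)*(-173) = -346*J)
u(-139, A)/(((20118 - 28844)/(-18144 + 42536))) = (-346*(-139))/(((20118 - 28844)/(-18144 + 42536))) = 48094/((-8726/24392)) = 48094/((-8726*1/24392)) = 48094/(-4363/12196) = 48094*(-12196/4363) = -586554424/4363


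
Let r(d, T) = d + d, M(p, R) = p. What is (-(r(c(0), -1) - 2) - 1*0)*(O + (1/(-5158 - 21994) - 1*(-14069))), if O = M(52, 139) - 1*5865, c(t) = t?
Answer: 224166911/13576 ≈ 16512.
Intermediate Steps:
r(d, T) = 2*d
O = -5813 (O = 52 - 1*5865 = 52 - 5865 = -5813)
(-(r(c(0), -1) - 2) - 1*0)*(O + (1/(-5158 - 21994) - 1*(-14069))) = (-(2*0 - 2) - 1*0)*(-5813 + (1/(-5158 - 21994) - 1*(-14069))) = (-(0 - 2) + 0)*(-5813 + (1/(-27152) + 14069)) = (-1*(-2) + 0)*(-5813 + (-1/27152 + 14069)) = (2 + 0)*(-5813 + 382001487/27152) = 2*(224166911/27152) = 224166911/13576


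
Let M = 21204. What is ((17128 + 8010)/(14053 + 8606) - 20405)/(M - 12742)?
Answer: -462331757/191740458 ≈ -2.4112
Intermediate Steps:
((17128 + 8010)/(14053 + 8606) - 20405)/(M - 12742) = ((17128 + 8010)/(14053 + 8606) - 20405)/(21204 - 12742) = (25138/22659 - 20405)/8462 = (25138*(1/22659) - 20405)*(1/8462) = (25138/22659 - 20405)*(1/8462) = -462331757/22659*1/8462 = -462331757/191740458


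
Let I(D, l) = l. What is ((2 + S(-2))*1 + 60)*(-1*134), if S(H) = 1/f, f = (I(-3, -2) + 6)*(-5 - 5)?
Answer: -166093/20 ≈ -8304.7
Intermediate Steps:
f = -40 (f = (-2 + 6)*(-5 - 5) = 4*(-10) = -40)
S(H) = -1/40 (S(H) = 1/(-40) = -1/40)
((2 + S(-2))*1 + 60)*(-1*134) = ((2 - 1/40)*1 + 60)*(-1*134) = ((79/40)*1 + 60)*(-134) = (79/40 + 60)*(-134) = (2479/40)*(-134) = -166093/20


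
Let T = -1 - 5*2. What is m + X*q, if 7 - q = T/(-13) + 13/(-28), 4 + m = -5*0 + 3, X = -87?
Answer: -209947/364 ≈ -576.78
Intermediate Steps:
T = -11 (T = -1 - 10 = -11)
m = -1 (m = -4 + (-5*0 + 3) = -4 + (0 + 3) = -4 + 3 = -1)
q = 2409/364 (q = 7 - (-11/(-13) + 13/(-28)) = 7 - (-11*(-1/13) + 13*(-1/28)) = 7 - (11/13 - 13/28) = 7 - 1*139/364 = 7 - 139/364 = 2409/364 ≈ 6.6181)
m + X*q = -1 - 87*2409/364 = -1 - 209583/364 = -209947/364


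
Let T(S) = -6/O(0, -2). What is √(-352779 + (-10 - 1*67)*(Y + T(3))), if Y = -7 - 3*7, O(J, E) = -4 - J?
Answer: I*√1402954/2 ≈ 592.23*I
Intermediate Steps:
T(S) = 3/2 (T(S) = -6/(-4 - 1*0) = -6/(-4 + 0) = -6/(-4) = -6*(-¼) = 3/2)
Y = -28 (Y = -7 - 21 = -28)
√(-352779 + (-10 - 1*67)*(Y + T(3))) = √(-352779 + (-10 - 1*67)*(-28 + 3/2)) = √(-352779 + (-10 - 67)*(-53/2)) = √(-352779 - 77*(-53/2)) = √(-352779 + 4081/2) = √(-701477/2) = I*√1402954/2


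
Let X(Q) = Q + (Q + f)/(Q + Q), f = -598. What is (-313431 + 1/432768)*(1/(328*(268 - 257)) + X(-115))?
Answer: 273818402730727697/7807134720 ≈ 3.5073e+7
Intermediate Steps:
X(Q) = Q + (-598 + Q)/(2*Q) (X(Q) = Q + (Q - 598)/(Q + Q) = Q + (-598 + Q)/((2*Q)) = Q + (-598 + Q)*(1/(2*Q)) = Q + (-598 + Q)/(2*Q))
(-313431 + 1/432768)*(1/(328*(268 - 257)) + X(-115)) = (-313431 + 1/432768)*(1/(328*(268 - 257)) + (½ - 115 - 299/(-115))) = (-313431 + 1/432768)*(1/(328*11) + (½ - 115 - 299*(-1/115))) = -135642907007*(1/3608 + (½ - 115 + 13/5))/432768 = -135642907007*(1/3608 - 1119/10)/432768 = -135642907007/432768*(-2018671/18040) = 273818402730727697/7807134720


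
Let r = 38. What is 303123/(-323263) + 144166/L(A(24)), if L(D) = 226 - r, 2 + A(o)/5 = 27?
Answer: 23273273267/30386722 ≈ 765.90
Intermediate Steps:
A(o) = 125 (A(o) = -10 + 5*27 = -10 + 135 = 125)
L(D) = 188 (L(D) = 226 - 1*38 = 226 - 38 = 188)
303123/(-323263) + 144166/L(A(24)) = 303123/(-323263) + 144166/188 = 303123*(-1/323263) + 144166*(1/188) = -303123/323263 + 72083/94 = 23273273267/30386722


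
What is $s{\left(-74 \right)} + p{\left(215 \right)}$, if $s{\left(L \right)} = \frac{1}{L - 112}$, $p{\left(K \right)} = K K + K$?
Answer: $\frac{8637839}{186} \approx 46440.0$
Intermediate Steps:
$p{\left(K \right)} = K + K^{2}$ ($p{\left(K \right)} = K^{2} + K = K + K^{2}$)
$s{\left(L \right)} = \frac{1}{-112 + L}$
$s{\left(-74 \right)} + p{\left(215 \right)} = \frac{1}{-112 - 74} + 215 \left(1 + 215\right) = \frac{1}{-186} + 215 \cdot 216 = - \frac{1}{186} + 46440 = \frac{8637839}{186}$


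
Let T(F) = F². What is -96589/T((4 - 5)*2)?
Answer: -96589/4 ≈ -24147.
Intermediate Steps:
-96589/T((4 - 5)*2) = -96589*1/(4*(4 - 5)²) = -96589/((-1*2)²) = -96589/((-2)²) = -96589/4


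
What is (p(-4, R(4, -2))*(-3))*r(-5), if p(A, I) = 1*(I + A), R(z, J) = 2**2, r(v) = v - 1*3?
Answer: 0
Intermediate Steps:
r(v) = -3 + v (r(v) = v - 3 = -3 + v)
R(z, J) = 4
p(A, I) = A + I (p(A, I) = 1*(A + I) = A + I)
(p(-4, R(4, -2))*(-3))*r(-5) = ((-4 + 4)*(-3))*(-3 - 5) = (0*(-3))*(-8) = 0*(-8) = 0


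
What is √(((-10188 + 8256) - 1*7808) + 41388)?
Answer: 4*√1978 ≈ 177.90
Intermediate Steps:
√(((-10188 + 8256) - 1*7808) + 41388) = √((-1932 - 7808) + 41388) = √(-9740 + 41388) = √31648 = 4*√1978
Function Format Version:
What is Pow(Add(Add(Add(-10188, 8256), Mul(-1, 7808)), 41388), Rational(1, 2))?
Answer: Mul(4, Pow(1978, Rational(1, 2))) ≈ 177.90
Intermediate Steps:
Pow(Add(Add(Add(-10188, 8256), Mul(-1, 7808)), 41388), Rational(1, 2)) = Pow(Add(Add(-1932, -7808), 41388), Rational(1, 2)) = Pow(Add(-9740, 41388), Rational(1, 2)) = Pow(31648, Rational(1, 2)) = Mul(4, Pow(1978, Rational(1, 2)))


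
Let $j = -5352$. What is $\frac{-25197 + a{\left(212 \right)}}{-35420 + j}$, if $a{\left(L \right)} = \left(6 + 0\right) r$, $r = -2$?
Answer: $\frac{25209}{40772} \approx 0.61829$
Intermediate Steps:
$a{\left(L \right)} = -12$ ($a{\left(L \right)} = \left(6 + 0\right) \left(-2\right) = 6 \left(-2\right) = -12$)
$\frac{-25197 + a{\left(212 \right)}}{-35420 + j} = \frac{-25197 - 12}{-35420 - 5352} = - \frac{25209}{-40772} = \left(-25209\right) \left(- \frac{1}{40772}\right) = \frac{25209}{40772}$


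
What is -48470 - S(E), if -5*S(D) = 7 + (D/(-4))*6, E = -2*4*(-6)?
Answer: -48483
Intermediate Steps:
E = 48 (E = -8*(-6) = 48)
S(D) = -7/5 + 3*D/10 (S(D) = -(7 + (D/(-4))*6)/5 = -(7 + (D*(-1/4))*6)/5 = -(7 - D/4*6)/5 = -(7 - 3*D/2)/5 = -7/5 + 3*D/10)
-48470 - S(E) = -48470 - (-7/5 + (3/10)*48) = -48470 - (-7/5 + 72/5) = -48470 - 1*13 = -48470 - 13 = -48483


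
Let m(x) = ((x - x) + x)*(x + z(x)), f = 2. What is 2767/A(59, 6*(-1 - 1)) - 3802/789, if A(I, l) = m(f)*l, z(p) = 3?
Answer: -293267/10520 ≈ -27.877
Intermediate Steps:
m(x) = x*(3 + x) (m(x) = ((x - x) + x)*(x + 3) = (0 + x)*(3 + x) = x*(3 + x))
A(I, l) = 10*l (A(I, l) = (2*(3 + 2))*l = (2*5)*l = 10*l)
2767/A(59, 6*(-1 - 1)) - 3802/789 = 2767/((10*(6*(-1 - 1)))) - 3802/789 = 2767/((10*(6*(-2)))) - 3802*1/789 = 2767/((10*(-12))) - 3802/789 = 2767/(-120) - 3802/789 = 2767*(-1/120) - 3802/789 = -2767/120 - 3802/789 = -293267/10520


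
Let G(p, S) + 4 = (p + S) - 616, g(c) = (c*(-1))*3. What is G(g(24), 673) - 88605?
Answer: -88624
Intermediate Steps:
g(c) = -3*c (g(c) = -c*3 = -3*c)
G(p, S) = -620 + S + p (G(p, S) = -4 + ((p + S) - 616) = -4 + ((S + p) - 616) = -4 + (-616 + S + p) = -620 + S + p)
G(g(24), 673) - 88605 = (-620 + 673 - 3*24) - 88605 = (-620 + 673 - 72) - 88605 = -19 - 88605 = -88624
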